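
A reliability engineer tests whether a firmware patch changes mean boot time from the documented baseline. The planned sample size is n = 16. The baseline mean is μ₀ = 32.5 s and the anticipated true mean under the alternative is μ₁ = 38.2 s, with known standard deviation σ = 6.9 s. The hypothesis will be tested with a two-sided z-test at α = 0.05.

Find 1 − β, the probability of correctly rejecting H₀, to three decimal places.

Standardized effect: d = |μ₁ − μ₀| / σ = |38.2 − 32.5| / 6.9 = 0.8261
Noncentrality parameter: δ = d·√n = 0.8261 × √16 = 3.3043
Two-sided α = 0.05 → critical value z_{0.025} = 1.960.
Power = Φ(δ − 1.960) + Φ(−δ − 1.960) = Φ(1.344) + Φ(-5.264) = 0.9106 + 0.0000 = 0.9106.

Power ≈ 0.911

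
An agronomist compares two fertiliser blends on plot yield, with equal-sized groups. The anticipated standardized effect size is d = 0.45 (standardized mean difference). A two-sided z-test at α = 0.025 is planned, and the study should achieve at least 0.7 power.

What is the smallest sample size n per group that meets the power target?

For power 0.7 need Φ(δ − z_{0.0125}) = 0.7, so δ = z_{0.0125} + z_{0.30} = 2.241 + 0.524 = 2.766.
(Ignoring the negligible lower-tail rejection probability gives the usual closed-form inversion.)
δ = d·√(n/2) ⇒ n = 2(δ/d)² = 2 × (2.766 / 0.45)² = 75.55.
Round up to the next whole unit.

n = 76 per group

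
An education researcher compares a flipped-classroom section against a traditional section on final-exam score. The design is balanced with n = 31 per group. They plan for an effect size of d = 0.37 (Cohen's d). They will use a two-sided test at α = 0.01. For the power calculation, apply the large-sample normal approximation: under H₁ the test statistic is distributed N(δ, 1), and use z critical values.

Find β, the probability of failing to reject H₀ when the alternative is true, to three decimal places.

Noncentrality parameter: δ = d·√(n/2) = 0.37 × √(31/2) = 1.4567
Two-sided α = 0.01 → critical value z_{0.005} = 2.576.
Power = Φ(δ − 2.576) + Φ(−δ − 2.576) = Φ(-1.119) + Φ(-4.033) = 0.1315 + 0.0000 = 0.1316.
Type II error: β = 1 − power = 1 − 0.1316 = 0.8684.

β ≈ 0.868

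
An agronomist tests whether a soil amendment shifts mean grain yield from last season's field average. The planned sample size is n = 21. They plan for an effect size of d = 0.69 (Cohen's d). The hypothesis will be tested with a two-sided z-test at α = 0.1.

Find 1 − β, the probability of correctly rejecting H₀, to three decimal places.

Noncentrality parameter: δ = d·√n = 0.69 × √21 = 3.1620
Critical value for a two-sided test at α = 0.1: z_{α/2} = 1.645.
Power = Φ(δ − 1.645) + Φ(−δ − 1.645) = Φ(1.517) + Φ(-4.807) = 0.9354 + 0.0000 = 0.9354.

Power ≈ 0.935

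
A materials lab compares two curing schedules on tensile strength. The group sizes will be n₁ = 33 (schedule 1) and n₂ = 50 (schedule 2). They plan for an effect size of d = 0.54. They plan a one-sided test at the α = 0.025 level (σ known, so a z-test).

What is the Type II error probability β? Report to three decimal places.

Noncentrality parameter: δ = d / √(1/n₁ + 1/n₂) = 0.54 / √(1/33 + 1/50) = 2.4077
One-sided α = 0.025 → critical value z_{0.025} = 1.960.
Power = P(Z > 1.960 − δ) = Φ(0.448) = 0.6728.
Type II error: β = 1 − power = 1 − 0.6728 = 0.3272.

β ≈ 0.327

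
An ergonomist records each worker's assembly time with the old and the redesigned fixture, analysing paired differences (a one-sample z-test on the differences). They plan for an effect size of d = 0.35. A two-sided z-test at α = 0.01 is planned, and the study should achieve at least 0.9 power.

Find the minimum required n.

n = 122

For power 0.9 need Φ(δ − z_{0.005}) = 0.9, so δ = z_{0.005} + z_{0.10} = 2.576 + 1.282 = 3.857.
(For δ > 0 the lower-tail rejection region contributes negligibly to power, so the one-term inversion is standard.)
δ = d·√n ⇒ n = (δ/d)² = (3.857 / 0.35)² = 121.46.
Rounding up, n = 122.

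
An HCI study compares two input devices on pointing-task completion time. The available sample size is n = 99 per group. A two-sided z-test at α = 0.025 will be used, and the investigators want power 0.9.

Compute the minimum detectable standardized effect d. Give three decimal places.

Need Φ(δ − 2.241) = 0.9, so δ = 2.241 + 1.282 = 3.523.
(Lower-tail contribution to power is negligible for δ > 0.)
δ = d·√(n/2) ⇒ d = δ/√(n/2) = 3.523/√(99/2) = 0.5007.

d ≈ 0.501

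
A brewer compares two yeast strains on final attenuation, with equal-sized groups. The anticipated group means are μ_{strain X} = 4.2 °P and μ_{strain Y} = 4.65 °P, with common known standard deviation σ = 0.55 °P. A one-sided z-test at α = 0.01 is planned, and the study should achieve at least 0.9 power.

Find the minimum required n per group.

Standardized effect: d = |μ_{strain X} − μ_{strain Y}| / σ = |4.2 − 4.65| / 0.55 = 0.8182
For power 0.9 need Φ(δ − z_{0.01}) = 0.9, so δ = z_{0.01} + z_{0.10} = 2.326 + 1.282 = 3.608.
δ = d·√(n/2) ⇒ n = 2(δ/d)² = 2 × (3.608 / 0.8182)² = 38.89.
Rounding up, n = 39 per group.

n = 39 per group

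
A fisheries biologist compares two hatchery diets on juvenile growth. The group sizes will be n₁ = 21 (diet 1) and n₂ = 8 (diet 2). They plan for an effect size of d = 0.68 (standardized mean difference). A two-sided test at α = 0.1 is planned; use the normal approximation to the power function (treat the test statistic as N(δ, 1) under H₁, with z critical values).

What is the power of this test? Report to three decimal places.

Power ≈ 0.497

Noncentrality parameter: δ = d / √(1/n₁ + 1/n₂) = 0.68 / √(1/21 + 1/8) = 1.6367
Two-sided α = 0.1 → critical value z_{0.05} = 1.645.
Power = Φ(δ − 1.645) + Φ(−δ − 1.645) = Φ(-0.008) + Φ(-3.282) = 0.4967 + 0.0005 = 0.4973.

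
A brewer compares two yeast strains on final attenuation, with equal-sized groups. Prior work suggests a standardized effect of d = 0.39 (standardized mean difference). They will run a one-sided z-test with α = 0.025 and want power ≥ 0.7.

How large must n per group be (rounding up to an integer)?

n = 82 per group

Set Φ(δ − 1.960) = 0.7; then δ − 1.960 = Φ⁻¹(0.7) = 0.524, giving δ = 2.484.
δ = d·√(n/2) ⇒ n = 2(δ/d)² = 2 × (2.484 / 0.39)² = 81.16.
Rounding up, n = 82 per group.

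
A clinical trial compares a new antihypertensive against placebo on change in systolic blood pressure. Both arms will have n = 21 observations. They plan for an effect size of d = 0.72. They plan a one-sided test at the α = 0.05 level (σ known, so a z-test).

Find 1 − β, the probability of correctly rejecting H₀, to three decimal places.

Power ≈ 0.754

Noncentrality parameter: δ = d·√(n/2) = 0.72 × √(21/2) = 2.3331
One-sided α = 0.05 → critical value z_{0.05} = 1.645.
Power = Φ(δ − 1.645) = Φ(0.688) = 0.7543.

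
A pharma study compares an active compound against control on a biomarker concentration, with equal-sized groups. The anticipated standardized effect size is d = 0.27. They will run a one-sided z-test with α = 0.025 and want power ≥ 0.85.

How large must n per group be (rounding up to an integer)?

For power 0.85 need Φ(δ − z_{0.025}) = 0.85, so δ = z_{0.025} + z_{0.15} = 1.960 + 1.036 = 2.996.
δ = d·√(n/2) ⇒ n = 2(δ/d)² = 2 × (2.996 / 0.27)² = 246.32.
Round up to the next whole unit.

n = 247 per group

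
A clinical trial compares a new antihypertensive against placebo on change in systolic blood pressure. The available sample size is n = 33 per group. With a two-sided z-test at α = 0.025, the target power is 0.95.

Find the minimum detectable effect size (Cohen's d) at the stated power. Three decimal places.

d ≈ 0.957

Need Φ(δ − 2.241) = 0.95, so δ = 2.241 + 1.645 = 3.886.
(Lower-tail contribution to power is negligible for δ > 0.)
δ = d·√(n/2) ⇒ d = δ/√(n/2) = 3.886/√(33/2) = 0.9567.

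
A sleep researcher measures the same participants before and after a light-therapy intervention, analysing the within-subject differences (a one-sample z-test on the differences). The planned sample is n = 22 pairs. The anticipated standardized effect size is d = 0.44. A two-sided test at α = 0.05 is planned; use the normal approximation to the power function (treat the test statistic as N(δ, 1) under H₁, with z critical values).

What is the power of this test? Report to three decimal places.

Power ≈ 0.541

Noncentrality parameter: δ = d·√n = 0.44 × √22 = 2.0638
Two-sided α = 0.05 → critical value z_{0.025} = 1.960.
Power = Φ(δ − 1.960) + Φ(−δ − 1.960) = Φ(0.104) + Φ(-4.024) = 0.5413 + 0.0000 = 0.5414.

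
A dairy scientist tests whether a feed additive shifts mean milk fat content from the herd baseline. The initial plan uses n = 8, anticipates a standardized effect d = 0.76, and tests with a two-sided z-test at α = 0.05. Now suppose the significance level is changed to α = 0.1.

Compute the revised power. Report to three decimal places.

Power ≈ 0.693

δ = d·√n = 0.76 × √8 = 2.1496 (unchanged). New critical value: z_{0.05} = 1.645.
Revised power = Φ(δ − 1.645) + Φ(−δ − 1.645) = Φ(0.505) + Φ(-3.794) = 0.6931 + 0.0001 = 0.6932.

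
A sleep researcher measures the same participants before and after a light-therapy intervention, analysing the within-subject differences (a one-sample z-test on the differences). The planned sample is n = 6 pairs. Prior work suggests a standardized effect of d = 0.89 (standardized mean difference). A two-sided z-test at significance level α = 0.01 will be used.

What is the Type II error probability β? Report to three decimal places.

β ≈ 0.654

Noncentrality parameter: δ = d·√n = 0.89 × √6 = 2.1800
Two-sided α = 0.01 → critical value z_{0.005} = 2.576.
Power = Φ(δ − 2.576) + Φ(−δ − 2.576) = Φ(-0.396) + Φ(-4.756) = 0.3461 + 0.0000 = 0.3461.
Type II error: β = 1 − power = 1 − 0.3461 = 0.6539.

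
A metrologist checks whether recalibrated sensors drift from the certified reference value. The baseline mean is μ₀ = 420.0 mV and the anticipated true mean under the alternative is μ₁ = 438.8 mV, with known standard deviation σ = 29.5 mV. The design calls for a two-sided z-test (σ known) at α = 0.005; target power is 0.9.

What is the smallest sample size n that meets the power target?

n = 42

Standardized effect: d = |μ₁ − μ₀| / σ = |438.8 − 420.0| / 29.5 = 0.6373
Set Φ(δ − 2.807) = 0.9; then δ − 2.807 = Φ⁻¹(0.9) = 1.282, giving δ = 4.089.
(The Φ(−δ − z_{α/2}) term is vanishingly small for δ > 0 and is dropped in the standard sample-size formula.)
δ = d·√n ⇒ n = (δ/d)² = (4.089 / 0.6373)² = 41.16.
Round up to the next whole unit.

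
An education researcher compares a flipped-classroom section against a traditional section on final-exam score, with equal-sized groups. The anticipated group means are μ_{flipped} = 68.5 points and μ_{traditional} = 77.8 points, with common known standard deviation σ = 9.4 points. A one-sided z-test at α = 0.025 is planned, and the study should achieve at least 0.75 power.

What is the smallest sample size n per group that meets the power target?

n = 15 per group

Standardized effect: d = |μ_{flipped} − μ_{traditional}| / σ = |68.5 − 77.8| / 9.4 = 0.9894
Set Φ(δ − 1.960) = 0.75; then δ − 1.960 = Φ⁻¹(0.75) = 0.674, giving δ = 2.634.
δ = d·√(n/2) ⇒ n = 2(δ/d)² = 2 × (2.634 / 0.9894)² = 14.18.
Round up to the next whole unit.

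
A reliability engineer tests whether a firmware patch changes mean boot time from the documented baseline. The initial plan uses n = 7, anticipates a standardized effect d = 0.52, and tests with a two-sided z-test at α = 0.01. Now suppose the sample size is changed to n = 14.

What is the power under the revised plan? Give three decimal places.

With n = 14: δ = d·√n = 0.52 × √14 = 1.9457. Critical value z_{0.005} = 2.576.
Revised power = Φ(δ − 2.576) + Φ(−δ − 2.576) = Φ(-0.630) + Φ(-4.521) = 0.2643 + 0.0000 = 0.2643.

Power ≈ 0.264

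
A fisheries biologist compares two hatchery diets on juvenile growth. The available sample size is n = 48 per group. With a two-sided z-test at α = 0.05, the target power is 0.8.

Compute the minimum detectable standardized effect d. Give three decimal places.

d ≈ 0.572

Required noncentrality: δ = z_{0.025} + z_{0.20} = 1.960 + 0.842 = 2.802.
(The second rejection-region term Φ(−δ − z_{α/2}) is negligible and dropped.)
δ = d·√(n/2) ⇒ d = δ/√(n/2) = 2.802/√(48/2) = 0.5719.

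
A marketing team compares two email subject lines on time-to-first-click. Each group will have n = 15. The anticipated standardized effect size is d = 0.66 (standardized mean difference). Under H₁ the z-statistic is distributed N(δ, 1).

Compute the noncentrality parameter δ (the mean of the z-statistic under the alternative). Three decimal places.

The noncentrality parameter scales effect size by the design's sample-size factor: δ = d·√(n/2) = 0.66 × √(15/2) = 1.8075

δ ≈ 1.807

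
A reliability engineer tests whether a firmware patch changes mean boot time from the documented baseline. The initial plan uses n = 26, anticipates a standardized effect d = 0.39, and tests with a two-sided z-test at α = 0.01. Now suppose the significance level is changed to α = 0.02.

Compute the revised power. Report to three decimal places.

Power ≈ 0.368

δ = d·√n = 0.39 × √26 = 1.9886 (unchanged). New critical value: z_{0.01} = 2.326.
Revised power = Φ(δ − 2.326) + Φ(−δ − 2.326) = Φ(-0.338) + Φ(-4.315) = 0.3678 + 0.0000 = 0.3678.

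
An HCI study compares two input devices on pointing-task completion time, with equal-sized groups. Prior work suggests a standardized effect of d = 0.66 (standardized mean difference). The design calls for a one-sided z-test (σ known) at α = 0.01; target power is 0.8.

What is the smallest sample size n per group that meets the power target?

n = 47 per group

Set Φ(δ − 2.326) = 0.8; then δ − 2.326 = Φ⁻¹(0.8) = 0.842, giving δ = 3.168.
δ = d·√(n/2) ⇒ n = 2(δ/d)² = 2 × (3.168 / 0.66)² = 46.08.
Round up to the next whole unit.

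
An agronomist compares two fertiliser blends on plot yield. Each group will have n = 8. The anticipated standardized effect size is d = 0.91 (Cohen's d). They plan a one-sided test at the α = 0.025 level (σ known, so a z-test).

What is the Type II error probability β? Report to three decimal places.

β ≈ 0.556

Noncentrality parameter: δ = d·√(n/2) = 0.91 × √(8/2) = 1.8200
One-sided α = 0.025 → critical value z_{0.025} = 1.960.
Power = P(Z > 1.960 − δ) = Φ(-0.140) = 0.4443.
Type II error: β = 1 − power = 1 − 0.4443 = 0.5557.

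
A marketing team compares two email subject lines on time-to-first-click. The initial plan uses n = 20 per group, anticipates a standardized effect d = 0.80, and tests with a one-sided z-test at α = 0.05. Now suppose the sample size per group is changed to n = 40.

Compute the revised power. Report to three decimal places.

Power ≈ 0.973

With n = 40 per group: δ = d·√(n/2) = 0.80 × √(40/2) = 3.5777. Critical value z_{0.05} = 1.645.
Revised power = P(Z > 1.645 − δ) = Φ(1.933) = 0.9734.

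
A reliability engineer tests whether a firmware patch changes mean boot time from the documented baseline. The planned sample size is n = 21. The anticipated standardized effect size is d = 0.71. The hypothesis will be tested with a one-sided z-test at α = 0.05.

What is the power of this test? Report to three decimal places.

Power ≈ 0.946

Noncentrality parameter: δ = d·√n = 0.71 × √21 = 3.2536
Critical value for a one-sided test at α = 0.05: z_α = 1.645.
Power = Φ(δ − 1.645) = Φ(1.609) = 0.9462.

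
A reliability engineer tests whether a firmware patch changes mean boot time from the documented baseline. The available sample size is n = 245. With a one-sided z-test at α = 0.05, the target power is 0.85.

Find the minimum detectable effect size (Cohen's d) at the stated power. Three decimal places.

d ≈ 0.171

Need Φ(δ − 1.645) = 0.85, so δ = 1.645 + 1.036 = 2.681.
δ = d·√n ⇒ d = δ/√n = 2.681/√245 = 0.1713.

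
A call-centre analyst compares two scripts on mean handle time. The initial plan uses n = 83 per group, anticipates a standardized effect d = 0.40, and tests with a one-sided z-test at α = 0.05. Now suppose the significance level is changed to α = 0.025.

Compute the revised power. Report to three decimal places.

δ = d·√(n/2) = 0.40 × √(83/2) = 2.5768 (unchanged). New critical value: z_{0.025} = 1.960.
Revised power = Φ(δ − 1.960) = Φ(0.617) = 0.7313.

Power ≈ 0.731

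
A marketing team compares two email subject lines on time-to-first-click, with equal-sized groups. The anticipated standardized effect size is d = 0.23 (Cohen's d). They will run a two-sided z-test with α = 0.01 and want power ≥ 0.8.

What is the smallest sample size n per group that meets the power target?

Set Φ(δ − 2.576) = 0.8; then δ − 2.576 = Φ⁻¹(0.8) = 0.842, giving δ = 3.417.
(Ignoring the negligible lower-tail rejection probability gives the usual closed-form inversion.)
δ = d·√(n/2) ⇒ n = 2(δ/d)² = 2 × (3.417 / 0.23)² = 441.55.
Rounding up, n = 442 per group.

n = 442 per group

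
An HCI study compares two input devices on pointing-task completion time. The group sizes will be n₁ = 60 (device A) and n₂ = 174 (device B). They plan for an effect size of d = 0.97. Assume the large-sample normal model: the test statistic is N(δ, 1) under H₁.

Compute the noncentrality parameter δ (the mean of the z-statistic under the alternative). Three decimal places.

The noncentrality parameter scales effect size by the design's sample-size factor: δ = d / √(1/n₁ + 1/n₂) = 0.97 / √(1/60 + 1/174) = 6.4791

δ ≈ 6.479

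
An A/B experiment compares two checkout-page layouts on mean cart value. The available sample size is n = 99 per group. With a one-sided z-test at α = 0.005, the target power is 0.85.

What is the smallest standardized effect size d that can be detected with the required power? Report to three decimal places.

d ≈ 0.513

Required noncentrality: δ = z_{0.005} + z_{0.15} = 2.576 + 1.036 = 3.612.
δ = d·√(n/2) ⇒ d = δ/√(n/2) = 3.612/√(99/2) = 0.5134.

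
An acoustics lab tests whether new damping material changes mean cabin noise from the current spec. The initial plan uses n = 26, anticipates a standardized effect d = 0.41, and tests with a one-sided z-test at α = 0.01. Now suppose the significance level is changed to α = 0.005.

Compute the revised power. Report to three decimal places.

Power ≈ 0.314

δ = d·√n = 0.41 × √26 = 2.0906 (unchanged). New critical value: z_{0.005} = 2.576.
Revised power = Φ(δ − 2.576) = Φ(-0.485) = 0.3138.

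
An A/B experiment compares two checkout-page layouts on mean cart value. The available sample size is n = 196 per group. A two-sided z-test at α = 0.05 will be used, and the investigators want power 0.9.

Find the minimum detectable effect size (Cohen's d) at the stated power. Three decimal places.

Required noncentrality: δ = z_{0.025} + z_{0.10} = 1.960 + 1.282 = 3.242.
(Lower-tail contribution to power is negligible for δ > 0.)
δ = d·√(n/2) ⇒ d = δ/√(n/2) = 3.242/√(196/2) = 0.3274.

d ≈ 0.327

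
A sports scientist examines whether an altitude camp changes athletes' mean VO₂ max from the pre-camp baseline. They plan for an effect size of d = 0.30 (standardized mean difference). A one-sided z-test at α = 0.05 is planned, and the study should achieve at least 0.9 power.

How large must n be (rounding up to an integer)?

For power 0.9 need Φ(δ − z_{0.05}) = 0.9, so δ = z_{0.05} + z_{0.10} = 1.645 + 1.282 = 2.926.
δ = d·√n ⇒ n = (δ/d)² = (2.926 / 0.30)² = 95.15.
Round up to the next whole unit.

n = 96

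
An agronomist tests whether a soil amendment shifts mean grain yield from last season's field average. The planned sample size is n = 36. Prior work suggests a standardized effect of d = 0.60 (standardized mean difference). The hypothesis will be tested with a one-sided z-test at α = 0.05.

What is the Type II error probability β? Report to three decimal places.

β ≈ 0.025

Noncentrality parameter: δ = d·√n = 0.60 × √36 = 3.6000
One-sided α = 0.05 → critical value z_{0.05} = 1.645.
Power = P(Z > 1.645 − δ) = Φ(1.955) = 0.9747.
Type II error: β = 1 − power = 1 − 0.9747 = 0.0253.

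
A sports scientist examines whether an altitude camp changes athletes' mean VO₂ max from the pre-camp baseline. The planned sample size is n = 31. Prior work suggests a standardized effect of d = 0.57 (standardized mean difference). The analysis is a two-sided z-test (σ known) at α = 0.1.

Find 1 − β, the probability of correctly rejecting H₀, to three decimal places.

Power ≈ 0.937

Noncentrality parameter: δ = d·√n = 0.57 × √31 = 3.1736
Critical value for a two-sided test at α = 0.1: z_{α/2} = 1.645.
Power = Φ(δ − 1.645) + Φ(−δ − 1.645) = Φ(1.529) + Φ(-4.818) = 0.9368 + 0.0000 = 0.9368.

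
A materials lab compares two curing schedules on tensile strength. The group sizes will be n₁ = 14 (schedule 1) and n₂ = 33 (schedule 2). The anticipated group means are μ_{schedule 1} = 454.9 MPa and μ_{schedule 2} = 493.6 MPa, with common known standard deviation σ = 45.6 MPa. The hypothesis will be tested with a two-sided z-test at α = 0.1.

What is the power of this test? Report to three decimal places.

Power ≈ 0.845

Standardized effect: d = |μ_{schedule 1} − μ_{schedule 2}| / σ = |454.9 − 493.6| / 45.6 = 0.8487
Noncentrality parameter: δ = d / √(1/n₁ + 1/n₂) = 0.8487 / √(1/14 + 1/33) = 2.6608
Two-sided α = 0.1 → critical value z_{0.05} = 1.645.
Power = Φ(δ − 1.645) + Φ(−δ − 1.645) = Φ(1.016) + Φ(-4.306) = 0.8452 + 0.0000 = 0.8452.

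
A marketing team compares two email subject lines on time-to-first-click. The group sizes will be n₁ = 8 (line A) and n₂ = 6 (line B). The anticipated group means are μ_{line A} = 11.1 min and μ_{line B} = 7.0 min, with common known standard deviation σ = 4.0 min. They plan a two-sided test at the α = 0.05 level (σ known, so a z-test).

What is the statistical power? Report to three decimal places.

Standardized effect: d = |μ_{line A} − μ_{line B}| / σ = |11.1 − 7.0| / 4.0 = 1.0250
Noncentrality parameter: δ = d / √(1/n₁ + 1/n₂) = 1.0250 / √(1/8 + 1/6) = 1.8979
Two-sided α = 0.05 → critical value z_{0.025} = 1.960.
Power = Φ(δ − 1.960) + Φ(−δ − 1.960) = Φ(-0.062) + Φ(-3.858) = 0.4753 + 0.0001 = 0.4753.

Power ≈ 0.475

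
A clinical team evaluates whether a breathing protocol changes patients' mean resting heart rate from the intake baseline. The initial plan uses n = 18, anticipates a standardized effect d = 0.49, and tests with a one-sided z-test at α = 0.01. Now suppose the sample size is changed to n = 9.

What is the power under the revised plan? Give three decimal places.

Power ≈ 0.196

With n = 9: δ = d·√n = 0.49 × √9 = 1.4700. Critical value z_{0.01} = 2.326.
Revised power = Φ(δ − 2.326) = Φ(-0.856) = 0.1959.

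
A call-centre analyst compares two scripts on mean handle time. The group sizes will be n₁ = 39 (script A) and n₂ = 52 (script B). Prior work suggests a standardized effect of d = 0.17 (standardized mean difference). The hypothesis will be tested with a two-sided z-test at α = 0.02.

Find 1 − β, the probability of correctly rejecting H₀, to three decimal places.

Noncentrality parameter: δ = d / √(1/n₁ + 1/n₂) = 0.17 / √(1/39 + 1/52) = 0.8025
Critical value for a two-sided test at α = 0.02: z_{α/2} = 2.326.
Power = Φ(δ − 2.326) + Φ(−δ − 2.326) = Φ(-1.524) + Φ(-3.129) = 0.0638 + 0.0009 = 0.0647.

Power ≈ 0.065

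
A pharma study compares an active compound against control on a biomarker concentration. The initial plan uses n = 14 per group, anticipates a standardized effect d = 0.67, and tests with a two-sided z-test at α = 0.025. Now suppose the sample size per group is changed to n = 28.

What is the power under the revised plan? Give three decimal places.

Power ≈ 0.605

With n = 28 per group: δ = d·√(n/2) = 0.67 × √(28/2) = 2.5069. Critical value z_{0.0125} = 2.241.
Revised power = Φ(δ − 2.241) + Φ(−δ − 2.241) = Φ(0.266) + Φ(-4.748) = 0.6047 + 0.0000 = 0.6047.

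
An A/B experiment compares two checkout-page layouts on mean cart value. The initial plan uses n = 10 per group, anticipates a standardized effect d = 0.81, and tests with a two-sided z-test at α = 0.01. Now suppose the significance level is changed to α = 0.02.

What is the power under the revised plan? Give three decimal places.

δ = d·√(n/2) = 0.81 × √(10/2) = 1.8112 (unchanged). New critical value: z_{0.01} = 2.326.
Revised power = Φ(δ − 2.326) + Φ(−δ − 2.326) = Φ(-0.515) + Φ(-4.138) = 0.3032 + 0.0000 = 0.3032.

Power ≈ 0.303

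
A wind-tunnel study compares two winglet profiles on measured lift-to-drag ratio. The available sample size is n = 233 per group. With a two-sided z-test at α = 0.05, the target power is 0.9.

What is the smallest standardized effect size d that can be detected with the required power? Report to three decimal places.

d ≈ 0.300

Required noncentrality: δ = z_{0.025} + z_{0.10} = 1.960 + 1.282 = 3.242.
(Lower-tail contribution to power is negligible for δ > 0.)
δ = d·√(n/2) ⇒ d = δ/√(n/2) = 3.242/√(233/2) = 0.3003.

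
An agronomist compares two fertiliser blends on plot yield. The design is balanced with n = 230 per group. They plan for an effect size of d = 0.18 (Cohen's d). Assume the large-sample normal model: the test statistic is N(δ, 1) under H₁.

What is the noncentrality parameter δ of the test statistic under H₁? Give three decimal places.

δ = d·√(n/2) = 0.18 × √(230/2) = 1.9303

δ ≈ 1.930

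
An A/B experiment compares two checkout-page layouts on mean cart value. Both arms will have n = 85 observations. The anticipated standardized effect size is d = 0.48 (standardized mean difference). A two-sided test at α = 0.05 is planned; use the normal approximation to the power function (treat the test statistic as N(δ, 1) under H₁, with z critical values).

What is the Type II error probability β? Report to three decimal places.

β ≈ 0.121

Noncentrality parameter: δ = d·√(n/2) = 0.48 × √(85/2) = 3.1292
Two-sided α = 0.05 → critical value z_{0.025} = 1.960.
Power = Φ(δ − 1.960) + Φ(−δ − 1.960) = Φ(1.169) + Φ(-5.089) = 0.8788 + 0.0000 = 0.8788.
Type II error: β = 1 − power = 1 − 0.8788 = 0.1212.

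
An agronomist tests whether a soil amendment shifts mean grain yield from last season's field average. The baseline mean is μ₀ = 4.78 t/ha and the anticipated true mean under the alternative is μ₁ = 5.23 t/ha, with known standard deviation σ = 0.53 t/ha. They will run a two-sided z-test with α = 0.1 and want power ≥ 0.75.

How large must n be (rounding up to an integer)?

Standardized effect: d = |μ₁ − μ₀| / σ = |5.23 − 4.78| / 0.53 = 0.8491
Set Φ(δ − 1.645) = 0.75; then δ − 1.645 = Φ⁻¹(0.75) = 0.674, giving δ = 2.319.
(Ignoring the negligible lower-tail rejection probability gives the usual closed-form inversion.)
δ = d·√n ⇒ n = (δ/d)² = (2.319 / 0.8491)² = 7.46.
Rounding up, n = 8.

n = 8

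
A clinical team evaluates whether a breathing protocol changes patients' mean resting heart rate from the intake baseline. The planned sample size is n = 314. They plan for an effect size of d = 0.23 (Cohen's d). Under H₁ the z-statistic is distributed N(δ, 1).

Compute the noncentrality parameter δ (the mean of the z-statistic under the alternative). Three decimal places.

δ = d·√n = 0.23 × √314 = 4.0756

δ ≈ 4.076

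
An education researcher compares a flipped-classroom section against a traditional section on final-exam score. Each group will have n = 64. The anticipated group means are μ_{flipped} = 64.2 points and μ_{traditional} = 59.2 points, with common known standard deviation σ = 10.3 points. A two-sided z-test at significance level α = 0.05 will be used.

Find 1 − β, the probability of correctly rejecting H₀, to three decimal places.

Power ≈ 0.784

Standardized effect: d = |μ_{flipped} − μ_{traditional}| / σ = |64.2 − 59.2| / 10.3 = 0.4854
Noncentrality parameter: δ = d·√(n/2) = 0.4854 × √(64/2) = 2.7460
Critical value for a two-sided test at α = 0.05: z_{α/2} = 1.960.
Power = Φ(δ − 1.960) + Φ(−δ − 1.960) = Φ(0.786) + Φ(-4.706) = 0.7841 + 0.0000 = 0.7841.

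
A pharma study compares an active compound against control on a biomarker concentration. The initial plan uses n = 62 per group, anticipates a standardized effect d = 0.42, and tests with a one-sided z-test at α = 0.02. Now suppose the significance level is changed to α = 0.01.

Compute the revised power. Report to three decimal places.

Power ≈ 0.505

δ = d·√(n/2) = 0.42 × √(62/2) = 2.3385 (unchanged). New critical value: z_{0.01} = 2.326.
Revised power = P(Z > 2.326 − δ) = Φ(0.012) = 0.5048.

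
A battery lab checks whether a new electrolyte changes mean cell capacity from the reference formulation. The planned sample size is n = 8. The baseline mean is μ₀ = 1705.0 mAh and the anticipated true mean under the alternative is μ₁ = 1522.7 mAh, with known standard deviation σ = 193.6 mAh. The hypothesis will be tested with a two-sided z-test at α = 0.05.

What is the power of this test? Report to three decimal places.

Standardized effect: d = |μ₁ − μ₀| / σ = |1522.7 − 1705.0| / 193.6 = 0.9416
Noncentrality parameter: δ = d·√n = 0.9416 × √8 = 2.6633
Critical value for a two-sided test at α = 0.05: z_{α/2} = 1.960.
Power = Φ(δ − 1.960) + Φ(−δ − 1.960) = Φ(0.703) + Φ(-4.623) = 0.7591 + 0.0000 = 0.7591.

Power ≈ 0.759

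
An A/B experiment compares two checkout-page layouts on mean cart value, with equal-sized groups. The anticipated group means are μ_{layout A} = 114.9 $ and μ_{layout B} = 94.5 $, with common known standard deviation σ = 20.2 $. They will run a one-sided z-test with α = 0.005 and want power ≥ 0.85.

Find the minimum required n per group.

n = 26 per group

Standardized effect: d = |μ_{layout A} − μ_{layout B}| / σ = |114.9 − 94.5| / 20.2 = 1.0099
Set Φ(δ − 2.576) = 0.85; then δ − 2.576 = Φ⁻¹(0.85) = 1.036, giving δ = 3.612.
δ = d·√(n/2) ⇒ n = 2(δ/d)² = 2 × (3.612 / 1.0099)² = 25.59.
Round up to the next whole unit.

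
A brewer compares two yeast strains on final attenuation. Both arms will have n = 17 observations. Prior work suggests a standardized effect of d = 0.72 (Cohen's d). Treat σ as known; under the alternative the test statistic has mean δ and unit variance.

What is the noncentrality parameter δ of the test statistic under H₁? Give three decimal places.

The noncentrality parameter scales effect size by the design's sample-size factor: δ = d·√(n/2) = 0.72 × √(17/2) = 2.0991

δ ≈ 2.099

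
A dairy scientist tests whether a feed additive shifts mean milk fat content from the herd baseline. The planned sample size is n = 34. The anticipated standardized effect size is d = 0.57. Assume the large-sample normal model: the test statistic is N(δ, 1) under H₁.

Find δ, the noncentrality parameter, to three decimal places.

δ ≈ 3.324

The noncentrality parameter scales effect size by the design's sample-size factor: δ = d·√n = 0.57 × √34 = 3.3236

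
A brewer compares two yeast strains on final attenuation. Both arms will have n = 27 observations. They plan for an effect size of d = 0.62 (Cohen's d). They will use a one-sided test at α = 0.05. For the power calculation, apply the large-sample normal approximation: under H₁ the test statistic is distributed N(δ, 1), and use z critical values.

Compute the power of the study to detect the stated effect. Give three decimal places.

Power ≈ 0.737

Noncentrality parameter: δ = d·√(n/2) = 0.62 × √(27/2) = 2.2780
One-sided α = 0.05 → critical value z_{0.05} = 1.645.
Power = P(Z > 1.645 − δ) = Φ(0.633) = 0.7367.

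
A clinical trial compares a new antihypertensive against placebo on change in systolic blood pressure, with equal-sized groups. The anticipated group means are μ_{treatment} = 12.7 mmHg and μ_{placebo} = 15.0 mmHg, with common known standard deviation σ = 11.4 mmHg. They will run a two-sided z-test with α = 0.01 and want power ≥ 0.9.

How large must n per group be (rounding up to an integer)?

Standardized effect: d = |μ_{treatment} − μ_{placebo}| / σ = |12.7 − 15.0| / 11.4 = 0.2018
Set Φ(δ − 2.576) = 0.9; then δ − 2.576 = Φ⁻¹(0.9) = 1.282, giving δ = 3.857.
(Ignoring the negligible lower-tail rejection probability gives the usual closed-form inversion.)
δ = d·√(n/2) ⇒ n = 2(δ/d)² = 2 × (3.857 / 0.2018)² = 731.09.
Round up to the next whole unit.

n = 732 per group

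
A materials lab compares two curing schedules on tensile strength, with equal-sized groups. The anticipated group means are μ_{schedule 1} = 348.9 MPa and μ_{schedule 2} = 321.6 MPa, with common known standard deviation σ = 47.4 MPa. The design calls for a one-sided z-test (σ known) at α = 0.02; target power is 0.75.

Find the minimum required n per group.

n = 45 per group

Standardized effect: d = |μ_{schedule 1} − μ_{schedule 2}| / σ = |348.9 − 321.6| / 47.4 = 0.5759
Set Φ(δ − 2.054) = 0.75; then δ − 2.054 = Φ⁻¹(0.75) = 0.674, giving δ = 2.728.
δ = d·√(n/2) ⇒ n = 2(δ/d)² = 2 × (2.728 / 0.5759)² = 44.88.
Rounding up, n = 45 per group.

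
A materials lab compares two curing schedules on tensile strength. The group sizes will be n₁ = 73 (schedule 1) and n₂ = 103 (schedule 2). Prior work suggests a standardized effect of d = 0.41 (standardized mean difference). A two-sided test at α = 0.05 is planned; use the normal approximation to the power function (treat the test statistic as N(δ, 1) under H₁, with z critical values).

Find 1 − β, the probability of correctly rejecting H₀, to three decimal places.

Noncentrality parameter: δ = d / √(1/n₁ + 1/n₂) = 0.41 / √(1/73 + 1/103) = 2.6798
Two-sided α = 0.05 → critical value z_{0.025} = 1.960.
Power = Φ(δ − 1.960) + Φ(−δ − 1.960) = Φ(0.720) + Φ(-4.640) = 0.7642 + 0.0000 = 0.7642.

Power ≈ 0.764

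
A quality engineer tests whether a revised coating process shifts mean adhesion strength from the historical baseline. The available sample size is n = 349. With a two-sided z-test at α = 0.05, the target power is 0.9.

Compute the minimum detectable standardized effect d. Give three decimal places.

Required noncentrality: δ = z_{0.025} + z_{0.10} = 1.960 + 1.282 = 3.242.
(Lower-tail contribution to power is negligible for δ > 0.)
δ = d·√n ⇒ d = δ/√n = 3.242/√349 = 0.1735.

d ≈ 0.174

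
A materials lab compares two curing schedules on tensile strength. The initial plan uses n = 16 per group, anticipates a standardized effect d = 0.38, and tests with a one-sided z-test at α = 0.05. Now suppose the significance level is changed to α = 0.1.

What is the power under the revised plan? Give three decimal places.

Power ≈ 0.418

δ = d·√(n/2) = 0.38 × √(16/2) = 1.0748 (unchanged). New critical value: z_{0.1} = 1.282.
Revised power = P(Z > 1.282 − δ) = Φ(-0.207) = 0.4181.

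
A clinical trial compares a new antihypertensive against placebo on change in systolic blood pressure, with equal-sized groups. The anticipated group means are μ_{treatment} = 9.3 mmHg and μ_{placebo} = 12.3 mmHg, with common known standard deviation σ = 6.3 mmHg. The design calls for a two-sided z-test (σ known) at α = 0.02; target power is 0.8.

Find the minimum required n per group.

Standardized effect: d = |μ_{treatment} − μ_{placebo}| / σ = |9.3 − 12.3| / 6.3 = 0.4762
For power 0.8 need Φ(δ − z_{0.01}) = 0.8, so δ = z_{0.01} + z_{0.20} = 2.326 + 0.842 = 3.168.
(The Φ(−δ − z_{α/2}) term is vanishingly small for δ > 0 and is dropped in the standard sample-size formula.)
δ = d·√(n/2) ⇒ n = 2(δ/d)² = 2 × (3.168 / 0.4762)² = 88.52.
Round up to the next whole unit.

n = 89 per group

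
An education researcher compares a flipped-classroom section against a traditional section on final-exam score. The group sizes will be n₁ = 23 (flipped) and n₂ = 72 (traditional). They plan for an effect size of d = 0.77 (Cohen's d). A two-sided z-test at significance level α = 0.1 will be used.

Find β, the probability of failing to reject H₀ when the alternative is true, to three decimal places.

β ≈ 0.058

Noncentrality parameter: δ = d / √(1/n₁ + 1/n₂) = 0.77 / √(1/23 + 1/72) = 3.2148
Two-sided α = 0.1 → critical value z_{0.05} = 1.645.
Power = Φ(δ − 1.645) + Φ(−δ − 1.645) = Φ(1.570) + Φ(-4.860) = 0.9418 + 0.0000 = 0.9418.
Type II error: β = 1 − power = 1 − 0.9418 = 0.0582.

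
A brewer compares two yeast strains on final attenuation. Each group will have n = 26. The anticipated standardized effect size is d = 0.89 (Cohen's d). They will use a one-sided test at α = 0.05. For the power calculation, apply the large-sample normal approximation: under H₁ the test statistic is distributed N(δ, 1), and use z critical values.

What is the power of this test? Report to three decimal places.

Power ≈ 0.941

Noncentrality parameter: δ = d·√(n/2) = 0.89 × √(26/2) = 3.2089
One-sided α = 0.05 → critical value z_{0.05} = 1.645.
Power = P(Z > 1.645 − δ) = Φ(1.564) = 0.9411.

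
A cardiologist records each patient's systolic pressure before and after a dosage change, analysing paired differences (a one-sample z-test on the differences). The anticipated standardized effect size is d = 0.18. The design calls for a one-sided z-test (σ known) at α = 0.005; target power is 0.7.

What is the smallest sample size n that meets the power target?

n = 297

For power 0.7 need Φ(δ − z_{0.005}) = 0.7, so δ = z_{0.005} + z_{0.30} = 2.576 + 0.524 = 3.100.
δ = d·√n ⇒ n = (δ/d)² = (3.100 / 0.18)² = 296.65.
Round up to the next whole unit.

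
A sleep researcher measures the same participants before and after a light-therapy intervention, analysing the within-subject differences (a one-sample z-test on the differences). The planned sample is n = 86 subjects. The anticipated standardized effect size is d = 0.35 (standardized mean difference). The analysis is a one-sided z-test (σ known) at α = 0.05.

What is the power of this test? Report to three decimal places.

Power ≈ 0.945

Noncentrality parameter: δ = d·√n = 0.35 × √86 = 3.2458
Critical value for a one-sided test at α = 0.05: z_α = 1.645.
Power = Φ(δ − 1.645) = Φ(1.601) = 0.9453.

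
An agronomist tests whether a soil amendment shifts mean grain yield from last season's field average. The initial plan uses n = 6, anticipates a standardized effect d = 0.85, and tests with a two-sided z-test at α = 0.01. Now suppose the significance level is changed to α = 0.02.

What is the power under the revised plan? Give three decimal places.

Power ≈ 0.404

δ = d·√n = 0.85 × √6 = 2.0821 (unchanged). New critical value: z_{0.01} = 2.326.
Revised power = Φ(δ − 2.326) + Φ(−δ − 2.326) = Φ(-0.244) + Φ(-4.408) = 0.4035 + 0.0000 = 0.4035.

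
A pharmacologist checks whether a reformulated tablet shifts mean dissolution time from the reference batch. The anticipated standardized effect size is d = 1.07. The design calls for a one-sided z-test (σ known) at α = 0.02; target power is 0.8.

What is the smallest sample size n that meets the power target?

Set Φ(δ − 2.054) = 0.8; then δ − 2.054 = Φ⁻¹(0.8) = 0.842, giving δ = 2.895.
δ = d·√n ⇒ n = (δ/d)² = (2.895 / 1.07)² = 7.32.
Rounding up, n = 8.

n = 8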